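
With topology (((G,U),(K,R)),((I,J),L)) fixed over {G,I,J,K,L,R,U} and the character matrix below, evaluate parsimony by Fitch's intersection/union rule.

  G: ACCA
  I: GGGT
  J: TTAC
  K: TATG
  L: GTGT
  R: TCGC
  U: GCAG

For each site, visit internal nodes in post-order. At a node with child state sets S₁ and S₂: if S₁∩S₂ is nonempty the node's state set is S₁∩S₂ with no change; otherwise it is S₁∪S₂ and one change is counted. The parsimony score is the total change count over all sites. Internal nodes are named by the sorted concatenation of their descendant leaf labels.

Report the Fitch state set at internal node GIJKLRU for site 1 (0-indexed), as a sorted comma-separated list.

C,T

site 0, node GU: G={A} ∪ U={G} → {A,G} (+1)
site 0, node KR: K={T} ∩ R={T} → {T} (+0)
site 0, node GKRU: GU={A,G} ∪ KR={T} → {A,G,T} (+1)
site 0, node IJ: I={G} ∪ J={T} → {G,T} (+1)
site 0, node IJL: IJ={G,T} ∩ L={G} → {G} (+0)
site 0, node GIJKLRU: GKRU={A,G,T} ∩ IJL={G} → {G} (+0)
site 1, node GU: G={C} ∩ U={C} → {C} (+0)
site 1, node KR: K={A} ∪ R={C} → {A,C} (+1)
site 1, node GKRU: GU={C} ∩ KR={A,C} → {C} (+0)
site 1, node IJ: I={G} ∪ J={T} → {G,T} (+1)
site 1, node IJL: IJ={G,T} ∩ L={T} → {T} (+0)
site 1, node GIJKLRU: GKRU={C} ∪ IJL={T} → {C,T} (+1)
site 2, node GU: G={C} ∪ U={A} → {A,C} (+1)
site 2, node KR: K={T} ∪ R={G} → {G,T} (+1)
site 2, node GKRU: GU={A,C} ∪ KR={G,T} → {A,C,G,T} (+1)
site 2, node IJ: I={G} ∪ J={A} → {A,G} (+1)
site 2, node IJL: IJ={A,G} ∩ L={G} → {G} (+0)
site 2, node GIJKLRU: GKRU={A,C,G,T} ∩ IJL={G} → {G} (+0)
site 3, node GU: G={A} ∪ U={G} → {A,G} (+1)
site 3, node KR: K={G} ∪ R={C} → {C,G} (+1)
site 3, node GKRU: GU={A,G} ∩ KR={C,G} → {G} (+0)
site 3, node IJ: I={T} ∪ J={C} → {C,T} (+1)
site 3, node IJL: IJ={C,T} ∩ L={T} → {T} (+0)
site 3, node GIJKLRU: GKRU={G} ∪ IJL={T} → {G,T} (+1)
per-site changes: [3, 3, 4, 4]; total = 14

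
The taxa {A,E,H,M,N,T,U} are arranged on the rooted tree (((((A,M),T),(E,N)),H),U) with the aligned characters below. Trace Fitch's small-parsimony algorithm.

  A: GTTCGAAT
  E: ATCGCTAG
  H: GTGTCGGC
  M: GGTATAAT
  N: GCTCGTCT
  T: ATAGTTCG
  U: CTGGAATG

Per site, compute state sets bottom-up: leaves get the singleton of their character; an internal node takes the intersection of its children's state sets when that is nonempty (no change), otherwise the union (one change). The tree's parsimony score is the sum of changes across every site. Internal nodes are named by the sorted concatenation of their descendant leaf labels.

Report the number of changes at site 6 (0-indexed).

site 0, node AM: A={G} ∩ M={G} → {G} (+0)
site 0, node AMT: AM={G} ∪ T={A} → {A,G} (+1)
site 0, node EN: E={A} ∪ N={G} → {A,G} (+1)
site 0, node AEMNT: AMT={A,G} ∩ EN={A,G} → {A,G} (+0)
site 0, node AEHMNT: AEMNT={A,G} ∩ H={G} → {G} (+0)
site 0, node AEHMNTU: AEHMNT={G} ∪ U={C} → {C,G} (+1)
site 1, node AM: A={T} ∪ M={G} → {G,T} (+1)
site 1, node AMT: AM={G,T} ∩ T={T} → {T} (+0)
site 1, node EN: E={T} ∪ N={C} → {C,T} (+1)
site 1, node AEMNT: AMT={T} ∩ EN={C,T} → {T} (+0)
site 1, node AEHMNT: AEMNT={T} ∩ H={T} → {T} (+0)
site 1, node AEHMNTU: AEHMNT={T} ∩ U={T} → {T} (+0)
site 2, node AM: A={T} ∩ M={T} → {T} (+0)
site 2, node AMT: AM={T} ∪ T={A} → {A,T} (+1)
site 2, node EN: E={C} ∪ N={T} → {C,T} (+1)
site 2, node AEMNT: AMT={A,T} ∩ EN={C,T} → {T} (+0)
site 2, node AEHMNT: AEMNT={T} ∪ H={G} → {G,T} (+1)
site 2, node AEHMNTU: AEHMNT={G,T} ∩ U={G} → {G} (+0)
site 3, node AM: A={C} ∪ M={A} → {A,C} (+1)
site 3, node AMT: AM={A,C} ∪ T={G} → {A,C,G} (+1)
site 3, node EN: E={G} ∪ N={C} → {C,G} (+1)
site 3, node AEMNT: AMT={A,C,G} ∩ EN={C,G} → {C,G} (+0)
site 3, node AEHMNT: AEMNT={C,G} ∪ H={T} → {C,G,T} (+1)
site 3, node AEHMNTU: AEHMNT={C,G,T} ∩ U={G} → {G} (+0)
site 4, node AM: A={G} ∪ M={T} → {G,T} (+1)
site 4, node AMT: AM={G,T} ∩ T={T} → {T} (+0)
site 4, node EN: E={C} ∪ N={G} → {C,G} (+1)
site 4, node AEMNT: AMT={T} ∪ EN={C,G} → {C,G,T} (+1)
site 4, node AEHMNT: AEMNT={C,G,T} ∩ H={C} → {C} (+0)
site 4, node AEHMNTU: AEHMNT={C} ∪ U={A} → {A,C} (+1)
site 5, node AM: A={A} ∩ M={A} → {A} (+0)
site 5, node AMT: AM={A} ∪ T={T} → {A,T} (+1)
site 5, node EN: E={T} ∩ N={T} → {T} (+0)
site 5, node AEMNT: AMT={A,T} ∩ EN={T} → {T} (+0)
site 5, node AEHMNT: AEMNT={T} ∪ H={G} → {G,T} (+1)
site 5, node AEHMNTU: AEHMNT={G,T} ∪ U={A} → {A,G,T} (+1)
site 6, node AM: A={A} ∩ M={A} → {A} (+0)
site 6, node AMT: AM={A} ∪ T={C} → {A,C} (+1)
site 6, node EN: E={A} ∪ N={C} → {A,C} (+1)
site 6, node AEMNT: AMT={A,C} ∩ EN={A,C} → {A,C} (+0)
site 6, node AEHMNT: AEMNT={A,C} ∪ H={G} → {A,C,G} (+1)
site 6, node AEHMNTU: AEHMNT={A,C,G} ∪ U={T} → {A,C,G,T} (+1)
site 7, node AM: A={T} ∩ M={T} → {T} (+0)
site 7, node AMT: AM={T} ∪ T={G} → {G,T} (+1)
site 7, node EN: E={G} ∪ N={T} → {G,T} (+1)
site 7, node AEMNT: AMT={G,T} ∩ EN={G,T} → {G,T} (+0)
site 7, node AEHMNT: AEMNT={G,T} ∪ H={C} → {C,G,T} (+1)
site 7, node AEHMNTU: AEHMNT={C,G,T} ∩ U={G} → {G} (+0)
per-site changes: [3, 2, 3, 4, 4, 3, 4, 3]; total = 26

4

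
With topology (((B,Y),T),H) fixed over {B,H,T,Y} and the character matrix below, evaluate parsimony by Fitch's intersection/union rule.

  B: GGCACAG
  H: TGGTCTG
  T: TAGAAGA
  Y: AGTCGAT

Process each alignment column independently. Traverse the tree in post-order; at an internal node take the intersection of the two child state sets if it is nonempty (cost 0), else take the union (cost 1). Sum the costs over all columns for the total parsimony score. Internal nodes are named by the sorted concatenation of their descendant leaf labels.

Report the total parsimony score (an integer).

13

BY@0: {G} ∪ {A} = {A,G} (union, +1)
BTY@0: {A,G} ∪ {T} = {A,G,T} (union, +1)
BHTY@0: {A,G,T} ∩ {T} = {T} (intersection, +0)
BY@1: {G} ∩ {G} = {G} (intersection, +0)
BTY@1: {G} ∪ {A} = {A,G} (union, +1)
BHTY@1: {A,G} ∩ {G} = {G} (intersection, +0)
BY@2: {C} ∪ {T} = {C,T} (union, +1)
BTY@2: {C,T} ∪ {G} = {C,G,T} (union, +1)
BHTY@2: {C,G,T} ∩ {G} = {G} (intersection, +0)
BY@3: {A} ∪ {C} = {A,C} (union, +1)
BTY@3: {A,C} ∩ {A} = {A} (intersection, +0)
BHTY@3: {A} ∪ {T} = {A,T} (union, +1)
BY@4: {C} ∪ {G} = {C,G} (union, +1)
BTY@4: {C,G} ∪ {A} = {A,C,G} (union, +1)
BHTY@4: {A,C,G} ∩ {C} = {C} (intersection, +0)
BY@5: {A} ∩ {A} = {A} (intersection, +0)
BTY@5: {A} ∪ {G} = {A,G} (union, +1)
BHTY@5: {A,G} ∪ {T} = {A,G,T} (union, +1)
BY@6: {G} ∪ {T} = {G,T} (union, +1)
BTY@6: {G,T} ∪ {A} = {A,G,T} (union, +1)
BHTY@6: {A,G,T} ∩ {G} = {G} (intersection, +0)
per-site changes: [2, 1, 2, 2, 2, 2, 2]; total = 13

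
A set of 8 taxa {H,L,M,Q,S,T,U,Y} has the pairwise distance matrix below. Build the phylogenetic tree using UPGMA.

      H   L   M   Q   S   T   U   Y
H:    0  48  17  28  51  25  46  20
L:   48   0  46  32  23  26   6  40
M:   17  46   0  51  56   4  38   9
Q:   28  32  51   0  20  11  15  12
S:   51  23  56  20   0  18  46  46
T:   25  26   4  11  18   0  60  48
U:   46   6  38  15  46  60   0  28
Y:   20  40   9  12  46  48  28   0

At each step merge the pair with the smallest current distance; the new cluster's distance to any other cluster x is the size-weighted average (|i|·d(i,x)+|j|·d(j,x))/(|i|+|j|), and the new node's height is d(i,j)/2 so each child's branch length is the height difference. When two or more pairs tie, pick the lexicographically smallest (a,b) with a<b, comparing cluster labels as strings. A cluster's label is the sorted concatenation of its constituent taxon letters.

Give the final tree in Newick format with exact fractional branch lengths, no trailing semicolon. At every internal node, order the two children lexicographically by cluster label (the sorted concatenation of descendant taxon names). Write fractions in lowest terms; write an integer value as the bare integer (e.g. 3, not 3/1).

1. join M+T (d=4) ⇒ MT; edges |M|=2, |T|=2
  updated: d(H,MT)=21, d(L,MT)=36, d(MT,Q)=31, d(MT,S)=37, d(MT,U)=49, d(MT,Y)=57/2
2. join L+U (d=6) ⇒ LU; edges |L|=3, |U|=3
  updated: d(H,LU)=47, d(LU,MT)=85/2, d(LU,Q)=47/2, d(LU,S)=69/2, d(LU,Y)=34
3. join Q+Y (d=12) ⇒ QY; edges |Q|=6, |Y|=6
  updated: d(H,QY)=24, d(LU,QY)=115/4, d(MT,QY)=119/4, d(QY,S)=33
4. join H+MT (d=21) ⇒ HMT; edges |H|=21/2, |MT|=17/2
  updated: d(HMT,LU)=44, d(HMT,QY)=167/6, d(HMT,S)=125/3
5. join HMT+QY (d=167/6) ⇒ HMQTY; edges |HMT|=41/12, |QY|=95/12
  updated: d(HMQTY,LU)=379/10, d(HMQTY,S)=191/5
6. join LU+S (d=69/2) ⇒ LSU; edges |LU|=57/4, |S|=69/4
  updated: d(HMQTY,LSU)=38
7. join HMQTY+LSU (d=38) ⇒ HLMQSTUY; edges |HMQTY|=61/12, |LSU|=7/4
final tree: (((H:21/2,(M:2,T:2):17/2):41/12,(Q:6,Y:6):95/12):61/12,((L:3,U:3):57/4,S:69/4):7/4)
total length: 272/3

(((H:21/2,(M:2,T:2):17/2):41/12,(Q:6,Y:6):95/12):61/12,((L:3,U:3):57/4,S:69/4):7/4)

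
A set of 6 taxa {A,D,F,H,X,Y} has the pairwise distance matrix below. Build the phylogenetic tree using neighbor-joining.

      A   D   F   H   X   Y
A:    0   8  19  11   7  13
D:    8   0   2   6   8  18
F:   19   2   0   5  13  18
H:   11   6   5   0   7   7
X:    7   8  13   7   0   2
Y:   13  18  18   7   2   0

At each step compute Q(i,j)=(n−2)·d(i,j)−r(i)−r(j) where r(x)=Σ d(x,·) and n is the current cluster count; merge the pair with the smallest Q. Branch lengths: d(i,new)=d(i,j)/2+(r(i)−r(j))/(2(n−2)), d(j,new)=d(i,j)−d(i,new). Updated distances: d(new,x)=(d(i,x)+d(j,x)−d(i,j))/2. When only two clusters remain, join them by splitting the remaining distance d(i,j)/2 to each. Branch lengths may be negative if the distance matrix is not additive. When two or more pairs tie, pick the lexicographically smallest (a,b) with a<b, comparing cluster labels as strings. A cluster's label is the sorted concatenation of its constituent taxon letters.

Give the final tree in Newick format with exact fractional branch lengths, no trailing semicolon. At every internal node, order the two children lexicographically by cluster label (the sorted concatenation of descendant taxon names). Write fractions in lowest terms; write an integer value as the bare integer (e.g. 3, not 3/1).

(((A:93/16,((D:-7/8,F:23/8):55/12,H:-1/12):59/16):51/16,X:-23/16):55/32,Y:55/32)

1. join D+F (d=2, Q=-91) ⇒ DF; edges |D|=-7/8, |F|=23/8
  updated: d(A,DF)=25/2, d(DF,H)=9/2, d(DF,X)=19/2, d(DF,Y)=17
2. join DF+H (d=9/2, Q=-119/2) ⇒ DFH; edges |DF|=55/12, |H|=-1/12
  updated: d(A,DFH)=19/2, d(DFH,X)=6, d(DFH,Y)=39/4
3. join A+DFH (d=19/2, Q=-143/4) ⇒ ADFH; edges |A|=93/16, |DFH|=59/16
  updated: d(ADFH,X)=7/4, d(ADFH,Y)=53/8
4. join ADFH+X (d=7/4, Q=-83/8) ⇒ ADFHX; edges |ADFH|=51/16, |X|=-23/16
  updated: d(ADFHX,Y)=55/16
5. join ADFHX+Y (d=55/16) ⇒ ADFHXY; edges |ADFHX|=55/32, |Y|=55/32
final tree: (((A:93/16,((D:-7/8,F:23/8):55/12,H:-1/12):59/16):51/16,X:-23/16):55/32,Y:55/32)
total length: 339/16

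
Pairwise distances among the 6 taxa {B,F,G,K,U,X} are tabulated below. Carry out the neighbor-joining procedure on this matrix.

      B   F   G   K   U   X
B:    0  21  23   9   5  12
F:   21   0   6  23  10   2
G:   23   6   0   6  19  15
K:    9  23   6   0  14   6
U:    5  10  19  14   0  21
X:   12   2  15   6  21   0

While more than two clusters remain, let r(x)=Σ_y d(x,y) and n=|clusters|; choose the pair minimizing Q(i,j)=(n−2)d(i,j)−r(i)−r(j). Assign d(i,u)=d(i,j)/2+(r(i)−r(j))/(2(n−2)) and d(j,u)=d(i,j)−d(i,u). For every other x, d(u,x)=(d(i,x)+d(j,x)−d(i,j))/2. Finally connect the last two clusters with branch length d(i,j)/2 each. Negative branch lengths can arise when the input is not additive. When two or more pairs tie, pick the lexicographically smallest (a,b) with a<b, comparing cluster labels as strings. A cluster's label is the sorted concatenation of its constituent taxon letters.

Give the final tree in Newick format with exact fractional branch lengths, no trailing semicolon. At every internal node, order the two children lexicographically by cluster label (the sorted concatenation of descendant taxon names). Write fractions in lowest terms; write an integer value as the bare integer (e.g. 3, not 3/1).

((((B:21/8,U:19/8):59/8,(F:13/6,X:-1/6):41/8):27/8,G:35/8):13/16,K:13/16)

step 1: merge (B,U) at d=5, Q=-119; branch lengths B→21/8, U→19/8; new cluster BU
  updated: d(BU,F)=13, d(BU,G)=37/2, d(BU,K)=9, d(BU,X)=14
step 2: merge (F,X) at d=2, Q=-75; branch lengths F→13/6, X→-1/6; new cluster FX
  updated: d(BU,FX)=25/2, d(FX,G)=19/2, d(FX,K)=27/2
step 3: merge (BU,FX) at d=25/2, Q=-101/2; branch lengths BU→59/8, FX→41/8; new cluster BFUX
  updated: d(BFUX,G)=31/4, d(BFUX,K)=5
step 4: merge (BFUX,G) at d=31/4, Q=-75/4; branch lengths BFUX→27/8, G→35/8; new cluster BFGUX
  updated: d(BFGUX,K)=13/8
step 5: merge (BFGUX,K) at d=13/8; branch lengths BFGUX→13/16, K→13/16; new cluster BFGKUX
final tree: ((((B:21/8,U:19/8):59/8,(F:13/6,X:-1/6):41/8):27/8,G:35/8):13/16,K:13/16)
total length: 231/8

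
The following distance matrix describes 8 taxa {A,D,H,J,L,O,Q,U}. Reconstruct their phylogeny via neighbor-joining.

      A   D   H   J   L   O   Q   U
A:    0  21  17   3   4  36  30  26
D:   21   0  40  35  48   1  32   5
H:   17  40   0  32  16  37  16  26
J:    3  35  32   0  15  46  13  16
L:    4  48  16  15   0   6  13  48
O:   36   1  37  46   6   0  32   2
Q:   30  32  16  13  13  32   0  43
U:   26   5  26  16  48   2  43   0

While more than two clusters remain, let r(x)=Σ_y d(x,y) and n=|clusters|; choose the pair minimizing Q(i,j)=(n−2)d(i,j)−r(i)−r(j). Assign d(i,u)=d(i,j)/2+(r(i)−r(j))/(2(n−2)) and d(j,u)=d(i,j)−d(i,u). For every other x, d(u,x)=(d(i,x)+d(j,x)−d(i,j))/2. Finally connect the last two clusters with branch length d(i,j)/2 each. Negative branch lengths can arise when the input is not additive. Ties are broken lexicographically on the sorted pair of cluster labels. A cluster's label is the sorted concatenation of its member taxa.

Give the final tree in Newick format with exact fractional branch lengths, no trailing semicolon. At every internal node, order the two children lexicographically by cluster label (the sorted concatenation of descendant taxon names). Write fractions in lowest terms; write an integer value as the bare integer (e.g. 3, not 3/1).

iteration 1: select D,O (d=1, Q=-336); attach at lengths (7/3, -4/3); label the merged cluster DO
  updated: d(A,DO)=28, d(DO,H)=38, d(DO,J)=40, d(DO,L)=53/2, d(DO,Q)=63/2, d(DO,U)=3
iteration 2: select DO,U (d=3, Q=-314); attach at lengths (2, 1); label the merged cluster DOU
  updated: d(A,DOU)=51/2, d(DOU,H)=61/2, d(DOU,J)=53/2, d(DOU,L)=143/4, d(DOU,Q)=143/4
iteration 3: select A,J (d=3, Q=-157); attach at lengths (1/4, 11/4); label the merged cluster AJ
  updated: d(AJ,DOU)=49/2, d(AJ,H)=23, d(AJ,L)=8, d(AJ,Q)=20
iteration 4: select AJ,DOU (d=49/2, Q=-257/2); attach at lengths (15/4, 83/4); label the merged cluster ADJOU
  updated: d(ADJOU,H)=29/2, d(ADJOU,L)=77/8, d(ADJOU,Q)=125/8
iteration 5: select ADJOU,L (d=77/8, Q=-473/8); attach at lengths (163/32, 145/32); label the merged cluster ADJLOU
  updated: d(ADJLOU,H)=167/16, d(ADJLOU,Q)=19/2
iteration 6: select ADJLOU,H (d=167/16, Q=-575/16); attach at lengths (63/32, 271/32); label the merged cluster ADHJLOU
  updated: d(ADHJLOU,Q)=241/32
iteration 7: select ADHJLOU,Q (d=241/32); attach at lengths (241/64, 241/64); label the merged cluster ADHJLOQU
final tree: (((((A:1/4,J:11/4):15/4,((D:7/3,O:-4/3):2,U:1):83/4):163/32,L:145/32):63/32,H:271/32):241/64,Q:241/64)
total length: 1891/32

(((((A:1/4,J:11/4):15/4,((D:7/3,O:-4/3):2,U:1):83/4):163/32,L:145/32):63/32,H:271/32):241/64,Q:241/64)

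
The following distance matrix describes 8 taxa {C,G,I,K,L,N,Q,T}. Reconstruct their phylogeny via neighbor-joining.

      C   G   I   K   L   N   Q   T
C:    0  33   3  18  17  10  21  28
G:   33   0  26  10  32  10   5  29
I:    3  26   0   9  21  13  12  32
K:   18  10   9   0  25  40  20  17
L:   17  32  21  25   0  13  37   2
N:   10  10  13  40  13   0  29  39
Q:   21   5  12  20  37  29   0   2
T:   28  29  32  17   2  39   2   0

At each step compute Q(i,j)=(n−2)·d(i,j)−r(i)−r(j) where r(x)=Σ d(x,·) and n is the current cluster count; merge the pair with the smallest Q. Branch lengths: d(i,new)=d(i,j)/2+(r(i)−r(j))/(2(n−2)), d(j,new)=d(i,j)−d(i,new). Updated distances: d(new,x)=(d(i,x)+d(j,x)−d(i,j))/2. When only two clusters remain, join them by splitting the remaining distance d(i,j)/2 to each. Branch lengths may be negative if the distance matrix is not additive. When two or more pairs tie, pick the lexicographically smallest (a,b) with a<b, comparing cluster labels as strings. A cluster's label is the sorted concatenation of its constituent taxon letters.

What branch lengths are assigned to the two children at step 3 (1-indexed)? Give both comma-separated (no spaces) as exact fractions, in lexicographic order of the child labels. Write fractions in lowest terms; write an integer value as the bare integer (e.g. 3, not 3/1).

3/2,17/2

step 1: merge (L,T) at d=2, Q=-284; branch lengths L→5/6, T→7/6; new cluster LT
  updated: d(C,LT)=43/2, d(G,LT)=59/2, d(I,LT)=51/2, d(K,LT)=20, d(LT,N)=25, d(LT,Q)=37/2
step 2: merge (G,Q) at d=5, Q=-194; branch lengths G→33/10, Q→17/10; new cluster GQ
  updated: d(C,GQ)=49/2, d(GQ,I)=33/2, d(GQ,K)=25/2, d(GQ,LT)=43/2, d(GQ,N)=17
step 3: merge (C,N) at d=10, Q=-142; branch lengths C→3/2, N→17/2; new cluster CN
  updated: d(CN,GQ)=63/4, d(CN,I)=3, d(CN,K)=24, d(CN,LT)=73/4
step 4: merge (CN,I) at d=3, Q=-106; branch lengths CN→8/3, I→1/3; new cluster CIN
  updated: d(CIN,GQ)=117/8, d(CIN,K)=15, d(CIN,LT)=163/8
step 5: merge (CIN,LT) at d=163/8, Q=-569/8; branch lengths CIN→231/32, LT→421/32; new cluster CILNT
  updated: d(CILNT,GQ)=63/8, d(CILNT,K)=117/16
step 6: merge (CILNT,GQ) at d=63/8, Q=-443/16; branch lengths CILNT→43/32, GQ→209/32; new cluster CGILNQT
  updated: d(CGILNQT,K)=191/32
step 7: merge (CGILNQT,K) at d=191/32; branch lengths CGILNQT→191/64, K→191/64; new cluster CGIKLNQT
final tree: (((((C:3/2,N:17/2):8/3,I:1/3):231/32,(L:5/6,T:7/6):421/32):43/32,(G:33/10,Q:17/10):209/32):191/64,K:191/64)
total length: 1735/32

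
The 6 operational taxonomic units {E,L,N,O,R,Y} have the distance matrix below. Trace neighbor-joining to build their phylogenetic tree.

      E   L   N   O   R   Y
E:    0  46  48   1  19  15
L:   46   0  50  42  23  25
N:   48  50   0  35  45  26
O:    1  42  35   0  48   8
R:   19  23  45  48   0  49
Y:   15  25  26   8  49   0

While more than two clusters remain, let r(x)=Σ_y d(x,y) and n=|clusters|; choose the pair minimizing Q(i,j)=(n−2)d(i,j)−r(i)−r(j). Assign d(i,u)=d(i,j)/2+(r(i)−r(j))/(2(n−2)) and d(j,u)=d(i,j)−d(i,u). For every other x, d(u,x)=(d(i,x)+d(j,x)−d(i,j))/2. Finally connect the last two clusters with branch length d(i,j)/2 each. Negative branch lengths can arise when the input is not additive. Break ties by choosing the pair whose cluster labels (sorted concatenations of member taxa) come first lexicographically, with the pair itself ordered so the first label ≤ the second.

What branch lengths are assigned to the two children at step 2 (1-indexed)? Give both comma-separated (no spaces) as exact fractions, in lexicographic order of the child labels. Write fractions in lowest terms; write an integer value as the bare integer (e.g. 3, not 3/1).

step 1: merge (L,R) at d=23, Q=-278; branch lengths L→47/4, R→45/4; new cluster LR
  updated: d(E,LR)=21, d(LR,N)=36, d(LR,O)=67/2, d(LR,Y)=51/2
step 2: merge (E,O) at d=1, Q=-319/2; branch lengths E→7/4, O→-3/4; new cluster EO
  updated: d(EO,LR)=107/4, d(EO,N)=41, d(EO,Y)=11
step 3: merge (EO,Y) at d=11, Q=-477/4; branch lengths EO→153/16, Y→23/16; new cluster EOY
  updated: d(EOY,LR)=165/8, d(EOY,N)=28
step 4: merge (EOY,LR) at d=165/8, Q=-677/8; branch lengths EOY→101/16, LR→229/16; new cluster ELORY
  updated: d(ELORY,N)=347/16
step 5: merge (ELORY,N) at d=347/16; branch lengths ELORY→347/32, N→347/32; new cluster ELNORY
final tree: ((((E:7/4,O:-3/4):153/16,Y:23/16):101/16,(L:47/4,R:45/4):229/16):347/32,N:347/32)
total length: 1237/16

7/4,-3/4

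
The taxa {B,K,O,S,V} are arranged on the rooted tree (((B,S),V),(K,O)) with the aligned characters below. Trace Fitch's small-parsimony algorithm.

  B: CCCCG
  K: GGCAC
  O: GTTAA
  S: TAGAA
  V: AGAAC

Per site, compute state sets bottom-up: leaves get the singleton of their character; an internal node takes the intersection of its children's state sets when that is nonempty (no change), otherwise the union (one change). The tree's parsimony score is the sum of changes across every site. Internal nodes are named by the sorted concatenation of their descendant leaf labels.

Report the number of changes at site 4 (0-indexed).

site 0, node BS: B={C} ∪ S={T} → {C,T} (+1)
site 0, node BSV: BS={C,T} ∪ V={A} → {A,C,T} (+1)
site 0, node KO: K={G} ∩ O={G} → {G} (+0)
site 0, node BKOSV: BSV={A,C,T} ∪ KO={G} → {A,C,G,T} (+1)
site 1, node BS: B={C} ∪ S={A} → {A,C} (+1)
site 1, node BSV: BS={A,C} ∪ V={G} → {A,C,G} (+1)
site 1, node KO: K={G} ∪ O={T} → {G,T} (+1)
site 1, node BKOSV: BSV={A,C,G} ∩ KO={G,T} → {G} (+0)
site 2, node BS: B={C} ∪ S={G} → {C,G} (+1)
site 2, node BSV: BS={C,G} ∪ V={A} → {A,C,G} (+1)
site 2, node KO: K={C} ∪ O={T} → {C,T} (+1)
site 2, node BKOSV: BSV={A,C,G} ∩ KO={C,T} → {C} (+0)
site 3, node BS: B={C} ∪ S={A} → {A,C} (+1)
site 3, node BSV: BS={A,C} ∩ V={A} → {A} (+0)
site 3, node KO: K={A} ∩ O={A} → {A} (+0)
site 3, node BKOSV: BSV={A} ∩ KO={A} → {A} (+0)
site 4, node BS: B={G} ∪ S={A} → {A,G} (+1)
site 4, node BSV: BS={A,G} ∪ V={C} → {A,C,G} (+1)
site 4, node KO: K={C} ∪ O={A} → {A,C} (+1)
site 4, node BKOSV: BSV={A,C,G} ∩ KO={A,C} → {A,C} (+0)
per-site changes: [3, 3, 3, 1, 3]; total = 13

3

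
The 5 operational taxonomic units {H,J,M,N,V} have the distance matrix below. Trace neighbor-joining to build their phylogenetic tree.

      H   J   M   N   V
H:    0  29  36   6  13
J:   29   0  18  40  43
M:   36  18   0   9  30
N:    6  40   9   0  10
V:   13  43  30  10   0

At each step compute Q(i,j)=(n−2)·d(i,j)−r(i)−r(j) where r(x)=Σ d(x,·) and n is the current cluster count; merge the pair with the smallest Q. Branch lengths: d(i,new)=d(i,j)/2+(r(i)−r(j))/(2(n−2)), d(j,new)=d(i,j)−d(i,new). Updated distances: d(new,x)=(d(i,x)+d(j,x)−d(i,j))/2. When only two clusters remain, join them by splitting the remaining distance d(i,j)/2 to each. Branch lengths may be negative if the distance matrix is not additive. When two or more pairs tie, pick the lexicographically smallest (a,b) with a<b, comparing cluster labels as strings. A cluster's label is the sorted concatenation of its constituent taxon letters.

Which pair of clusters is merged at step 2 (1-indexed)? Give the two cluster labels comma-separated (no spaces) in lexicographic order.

H,V

1. join J+M (d=18, Q=-169) ⇒ JM; edges |J|=91/6, |M|=17/6
  updated: d(H,JM)=47/2, d(JM,N)=31/2, d(JM,V)=55/2
2. join H+V (d=13, Q=-67) ⇒ HV; edges |H|=9/2, |V|=17/2
  updated: d(HV,JM)=19, d(HV,N)=3/2
3. join HV+JM (d=19, Q=-36) ⇒ HJMV; edges |HV|=5/2, |JM|=33/2
  updated: d(HJMV,N)=-1
4. join HJMV+N (d=-1) ⇒ HJMNV; edges |HJMV|=-1/2, |N|=-1/2
final tree: (((H:9/2,V:17/2):5/2,(J:91/6,M:17/6):33/2):-1/2,N:-1/2)
total length: 49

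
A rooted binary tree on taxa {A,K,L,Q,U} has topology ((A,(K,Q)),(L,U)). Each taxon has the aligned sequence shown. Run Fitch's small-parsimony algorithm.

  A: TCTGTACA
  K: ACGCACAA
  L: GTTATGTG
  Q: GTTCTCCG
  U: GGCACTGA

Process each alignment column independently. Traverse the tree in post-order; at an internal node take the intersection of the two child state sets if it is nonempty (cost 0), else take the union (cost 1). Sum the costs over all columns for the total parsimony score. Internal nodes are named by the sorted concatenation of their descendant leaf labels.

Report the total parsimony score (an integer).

[col 0] KQ: children K:{A}, Q:{G} ∪→ {A,G}; cost 1
[col 0] AKQ: children A:{T}, KQ:{A,G} ∪→ {A,G,T}; cost 1
[col 0] LU: children L:{G}, U:{G} ∩→ {G}; cost 0
[col 0] AKLQU: children AKQ:{A,G,T}, LU:{G} ∩→ {G}; cost 0
[col 1] KQ: children K:{C}, Q:{T} ∪→ {C,T}; cost 1
[col 1] AKQ: children A:{C}, KQ:{C,T} ∩→ {C}; cost 0
[col 1] LU: children L:{T}, U:{G} ∪→ {G,T}; cost 1
[col 1] AKLQU: children AKQ:{C}, LU:{G,T} ∪→ {C,G,T}; cost 1
[col 2] KQ: children K:{G}, Q:{T} ∪→ {G,T}; cost 1
[col 2] AKQ: children A:{T}, KQ:{G,T} ∩→ {T}; cost 0
[col 2] LU: children L:{T}, U:{C} ∪→ {C,T}; cost 1
[col 2] AKLQU: children AKQ:{T}, LU:{C,T} ∩→ {T}; cost 0
[col 3] KQ: children K:{C}, Q:{C} ∩→ {C}; cost 0
[col 3] AKQ: children A:{G}, KQ:{C} ∪→ {C,G}; cost 1
[col 3] LU: children L:{A}, U:{A} ∩→ {A}; cost 0
[col 3] AKLQU: children AKQ:{C,G}, LU:{A} ∪→ {A,C,G}; cost 1
[col 4] KQ: children K:{A}, Q:{T} ∪→ {A,T}; cost 1
[col 4] AKQ: children A:{T}, KQ:{A,T} ∩→ {T}; cost 0
[col 4] LU: children L:{T}, U:{C} ∪→ {C,T}; cost 1
[col 4] AKLQU: children AKQ:{T}, LU:{C,T} ∩→ {T}; cost 0
[col 5] KQ: children K:{C}, Q:{C} ∩→ {C}; cost 0
[col 5] AKQ: children A:{A}, KQ:{C} ∪→ {A,C}; cost 1
[col 5] LU: children L:{G}, U:{T} ∪→ {G,T}; cost 1
[col 5] AKLQU: children AKQ:{A,C}, LU:{G,T} ∪→ {A,C,G,T}; cost 1
[col 6] KQ: children K:{A}, Q:{C} ∪→ {A,C}; cost 1
[col 6] AKQ: children A:{C}, KQ:{A,C} ∩→ {C}; cost 0
[col 6] LU: children L:{T}, U:{G} ∪→ {G,T}; cost 1
[col 6] AKLQU: children AKQ:{C}, LU:{G,T} ∪→ {C,G,T}; cost 1
[col 7] KQ: children K:{A}, Q:{G} ∪→ {A,G}; cost 1
[col 7] AKQ: children A:{A}, KQ:{A,G} ∩→ {A}; cost 0
[col 7] LU: children L:{G}, U:{A} ∪→ {A,G}; cost 1
[col 7] AKLQU: children AKQ:{A}, LU:{A,G} ∩→ {A}; cost 0
per-site changes: [2, 3, 2, 2, 2, 3, 3, 2]; total = 19

19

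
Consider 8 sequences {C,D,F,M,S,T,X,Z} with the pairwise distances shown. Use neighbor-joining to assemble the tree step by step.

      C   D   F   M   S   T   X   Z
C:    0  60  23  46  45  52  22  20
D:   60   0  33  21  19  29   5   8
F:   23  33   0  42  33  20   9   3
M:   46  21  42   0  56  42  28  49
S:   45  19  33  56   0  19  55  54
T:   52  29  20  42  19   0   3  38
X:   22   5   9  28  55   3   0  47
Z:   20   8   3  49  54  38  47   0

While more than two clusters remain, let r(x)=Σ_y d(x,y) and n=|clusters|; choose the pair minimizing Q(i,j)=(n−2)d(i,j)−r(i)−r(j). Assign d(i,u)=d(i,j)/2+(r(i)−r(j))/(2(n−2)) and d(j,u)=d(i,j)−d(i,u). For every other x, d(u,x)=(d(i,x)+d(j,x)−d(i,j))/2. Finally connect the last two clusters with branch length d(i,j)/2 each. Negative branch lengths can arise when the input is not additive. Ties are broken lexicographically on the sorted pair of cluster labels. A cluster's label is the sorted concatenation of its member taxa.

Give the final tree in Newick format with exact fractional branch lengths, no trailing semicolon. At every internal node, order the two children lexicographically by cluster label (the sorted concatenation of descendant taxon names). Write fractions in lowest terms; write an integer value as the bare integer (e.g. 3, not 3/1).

1. join S+T (d=19, Q=-370) ⇒ ST; edges |S|=16, |T|=3
  updated: d(C,ST)=39, d(D,ST)=29/2, d(F,ST)=17, d(M,ST)=79/2, d(ST,X)=39/2, d(ST,Z)=73/2
2. join F+Z (d=3, Q=-551/2) ⇒ FZ; edges |F|=-43/20, |Z|=103/20
  updated: d(C,FZ)=20, d(D,FZ)=19, d(FZ,M)=44, d(FZ,ST)=101/4, d(FZ,X)=53/2
3. join C+FZ (d=20, Q=-967/4) ⇒ CFZ; edges |C|=529/32, |FZ|=111/32
  updated: d(CFZ,D)=59/2, d(CFZ,M)=35, d(CFZ,ST)=177/8, d(CFZ,X)=57/4
4. join D+M (d=21, Q=-261/2) ⇒ DM; edges |D|=19/12, |M|=233/12
  updated: d(CFZ,DM)=87/4, d(DM,ST)=33/2, d(DM,X)=6
5. join CFZ+ST (d=177/8, Q=-72) ⇒ CFSTZ; edges |CFZ|=177/16, |ST|=177/16
  updated: d(CFSTZ,DM)=129/16, d(CFSTZ,X)=93/16
6. join CFSTZ+DM (d=129/16, Q=-159/8) ⇒ CDFMSTZ; edges |CFSTZ|=63/16, |DM|=33/8
  updated: d(CDFMSTZ,X)=15/8
7. join CDFMSTZ+X (d=15/8) ⇒ CDFMSTXZ; edges |CDFMSTZ|=15/16, |X|=15/16
final tree: ((((C:529/32,(F:-43/20,Z:103/20):111/32):177/16,(S:16,T:3):177/16):63/16,(D:19/12,M:233/12):33/8):15/16,X:15/16)
total length: 1521/16

((((C:529/32,(F:-43/20,Z:103/20):111/32):177/16,(S:16,T:3):177/16):63/16,(D:19/12,M:233/12):33/8):15/16,X:15/16)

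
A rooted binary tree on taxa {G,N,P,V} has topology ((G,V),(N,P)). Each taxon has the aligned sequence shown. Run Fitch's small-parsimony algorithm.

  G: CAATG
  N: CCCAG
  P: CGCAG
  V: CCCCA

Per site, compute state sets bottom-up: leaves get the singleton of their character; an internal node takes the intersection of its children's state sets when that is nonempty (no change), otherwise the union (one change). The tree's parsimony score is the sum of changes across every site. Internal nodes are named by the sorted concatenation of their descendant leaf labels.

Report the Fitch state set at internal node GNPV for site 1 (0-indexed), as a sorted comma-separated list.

C

[col 0] GV: children G:{C}, V:{C} ∩→ {C}; cost 0
[col 0] NP: children N:{C}, P:{C} ∩→ {C}; cost 0
[col 0] GNPV: children GV:{C}, NP:{C} ∩→ {C}; cost 0
[col 1] GV: children G:{A}, V:{C} ∪→ {A,C}; cost 1
[col 1] NP: children N:{C}, P:{G} ∪→ {C,G}; cost 1
[col 1] GNPV: children GV:{A,C}, NP:{C,G} ∩→ {C}; cost 0
[col 2] GV: children G:{A}, V:{C} ∪→ {A,C}; cost 1
[col 2] NP: children N:{C}, P:{C} ∩→ {C}; cost 0
[col 2] GNPV: children GV:{A,C}, NP:{C} ∩→ {C}; cost 0
[col 3] GV: children G:{T}, V:{C} ∪→ {C,T}; cost 1
[col 3] NP: children N:{A}, P:{A} ∩→ {A}; cost 0
[col 3] GNPV: children GV:{C,T}, NP:{A} ∪→ {A,C,T}; cost 1
[col 4] GV: children G:{G}, V:{A} ∪→ {A,G}; cost 1
[col 4] NP: children N:{G}, P:{G} ∩→ {G}; cost 0
[col 4] GNPV: children GV:{A,G}, NP:{G} ∩→ {G}; cost 0
per-site changes: [0, 2, 1, 2, 1]; total = 6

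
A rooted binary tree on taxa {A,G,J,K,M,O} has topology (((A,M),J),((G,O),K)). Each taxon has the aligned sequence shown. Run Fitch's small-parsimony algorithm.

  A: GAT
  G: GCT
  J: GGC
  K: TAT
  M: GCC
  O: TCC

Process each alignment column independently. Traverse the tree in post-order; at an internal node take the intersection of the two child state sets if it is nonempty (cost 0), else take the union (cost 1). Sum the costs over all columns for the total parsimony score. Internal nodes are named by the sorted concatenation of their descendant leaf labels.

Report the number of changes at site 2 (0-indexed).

site 0, node AM: A={G} ∩ M={G} → {G} (+0)
site 0, node AJM: AM={G} ∩ J={G} → {G} (+0)
site 0, node GO: G={G} ∪ O={T} → {G,T} (+1)
site 0, node GKO: GO={G,T} ∩ K={T} → {T} (+0)
site 0, node AGJKMO: AJM={G} ∪ GKO={T} → {G,T} (+1)
site 1, node AM: A={A} ∪ M={C} → {A,C} (+1)
site 1, node AJM: AM={A,C} ∪ J={G} → {A,C,G} (+1)
site 1, node GO: G={C} ∩ O={C} → {C} (+0)
site 1, node GKO: GO={C} ∪ K={A} → {A,C} (+1)
site 1, node AGJKMO: AJM={A,C,G} ∩ GKO={A,C} → {A,C} (+0)
site 2, node AM: A={T} ∪ M={C} → {C,T} (+1)
site 2, node AJM: AM={C,T} ∩ J={C} → {C} (+0)
site 2, node GO: G={T} ∪ O={C} → {C,T} (+1)
site 2, node GKO: GO={C,T} ∩ K={T} → {T} (+0)
site 2, node AGJKMO: AJM={C} ∪ GKO={T} → {C,T} (+1)
per-site changes: [2, 3, 3]; total = 8

3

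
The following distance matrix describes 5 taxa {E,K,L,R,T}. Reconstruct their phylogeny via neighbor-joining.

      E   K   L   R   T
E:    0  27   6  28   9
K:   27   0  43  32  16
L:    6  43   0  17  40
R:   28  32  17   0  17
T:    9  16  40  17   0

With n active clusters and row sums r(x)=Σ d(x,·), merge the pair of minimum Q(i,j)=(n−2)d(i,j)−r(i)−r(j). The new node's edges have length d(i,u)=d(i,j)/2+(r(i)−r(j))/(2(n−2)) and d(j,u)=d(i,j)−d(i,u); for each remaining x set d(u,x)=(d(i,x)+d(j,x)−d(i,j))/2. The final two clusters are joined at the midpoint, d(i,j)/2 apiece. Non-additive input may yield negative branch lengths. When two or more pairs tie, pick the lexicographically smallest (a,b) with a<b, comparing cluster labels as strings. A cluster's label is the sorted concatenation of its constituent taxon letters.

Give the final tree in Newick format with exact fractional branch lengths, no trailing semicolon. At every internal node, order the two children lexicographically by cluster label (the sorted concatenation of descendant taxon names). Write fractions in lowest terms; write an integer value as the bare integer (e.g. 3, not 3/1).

iteration 1: select E,L (d=6, Q=-158); attach at lengths (-3, 9); label the merged cluster EL
  updated: d(EL,K)=32, d(EL,R)=39/2, d(EL,T)=43/2
iteration 2: select EL,R (d=39/2, Q=-205/2); attach at lengths (87/8, 69/8); label the merged cluster ELR
  updated: d(ELR,K)=89/4, d(ELR,T)=19/2
iteration 3: select ELR,K (d=89/4, Q=-191/4); attach at lengths (63/8, 115/8); label the merged cluster EKLR
  updated: d(EKLR,T)=13/8
iteration 4: select EKLR,T (d=13/8); attach at lengths (13/16, 13/16); label the merged cluster EKLRT
final tree: ((((E:-3,L:9):87/8,R:69/8):63/8,K:115/8):13/16,T:13/16)
total length: 395/8

((((E:-3,L:9):87/8,R:69/8):63/8,K:115/8):13/16,T:13/16)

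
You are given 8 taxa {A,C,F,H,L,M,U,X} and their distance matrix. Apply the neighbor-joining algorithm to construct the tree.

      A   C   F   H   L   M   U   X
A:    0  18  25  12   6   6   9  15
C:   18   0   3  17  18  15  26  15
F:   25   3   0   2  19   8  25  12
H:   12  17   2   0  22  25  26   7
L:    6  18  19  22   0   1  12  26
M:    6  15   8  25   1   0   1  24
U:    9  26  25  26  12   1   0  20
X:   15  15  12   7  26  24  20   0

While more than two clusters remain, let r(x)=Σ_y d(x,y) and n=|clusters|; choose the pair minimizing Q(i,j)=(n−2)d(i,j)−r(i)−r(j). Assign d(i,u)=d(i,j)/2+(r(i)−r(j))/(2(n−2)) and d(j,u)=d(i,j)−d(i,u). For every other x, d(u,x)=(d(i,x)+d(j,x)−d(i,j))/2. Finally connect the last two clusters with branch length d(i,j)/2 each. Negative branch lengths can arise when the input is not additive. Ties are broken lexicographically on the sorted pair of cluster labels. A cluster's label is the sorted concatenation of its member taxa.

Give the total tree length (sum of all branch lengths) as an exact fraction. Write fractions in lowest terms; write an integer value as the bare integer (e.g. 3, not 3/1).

1223/32

step 1: merge (F,H) at d=2, Q=-193; branch lengths F→-5/12, H→29/12; new cluster FH
  updated: d(A,FH)=35/2, d(C,FH)=9, d(FH,L)=39/2, d(FH,M)=31/2, d(FH,U)=49/2, d(FH,X)=17/2
step 2: merge (FH,X) at d=17/2, Q=-321/2; branch lengths FH→57/20, X→113/20; new cluster FHX
  updated: d(A,FHX)=12, d(C,FHX)=31/4, d(FHX,L)=37/2, d(FHX,M)=31/2, d(FHX,U)=18
step 3: merge (C,FHX) at d=31/4, Q=-251/2; branch lengths C→11/2, FHX→9/4; new cluster CFHX
  updated: d(A,CFHX)=89/8, d(CFHX,L)=115/8, d(CFHX,M)=91/8, d(CFHX,U)=145/8
step 4: merge (M,U) at d=1, Q=-113/2; branch lengths M→-71/24, U→95/24; new cluster MU
  updated: d(A,MU)=7, d(CFHX,MU)=57/4, d(L,MU)=6
step 5: merge (A,CFHX) at d=89/8, Q=-333/8; branch lengths A→53/32, CFHX→303/32; new cluster ACFHX
  updated: d(ACFHX,L)=37/8, d(ACFHX,MU)=81/16
step 6: merge (ACFHX,L) at d=37/8, Q=-251/16; branch lengths ACFHX→59/32, L→89/32; new cluster ACFHLX
  updated: d(ACFHLX,MU)=103/32
step 7: merge (ACFHLX,MU) at d=103/32; branch lengths ACFHLX→103/64, MU→103/64; new cluster ACFHLMUX
final tree: (((A:53/32,(C:11/2,((F:-5/12,H:29/12):57/20,X:113/20):9/4):303/32):59/32,L:89/32):103/64,(M:-71/24,U:95/24):103/64)
total length: 1223/32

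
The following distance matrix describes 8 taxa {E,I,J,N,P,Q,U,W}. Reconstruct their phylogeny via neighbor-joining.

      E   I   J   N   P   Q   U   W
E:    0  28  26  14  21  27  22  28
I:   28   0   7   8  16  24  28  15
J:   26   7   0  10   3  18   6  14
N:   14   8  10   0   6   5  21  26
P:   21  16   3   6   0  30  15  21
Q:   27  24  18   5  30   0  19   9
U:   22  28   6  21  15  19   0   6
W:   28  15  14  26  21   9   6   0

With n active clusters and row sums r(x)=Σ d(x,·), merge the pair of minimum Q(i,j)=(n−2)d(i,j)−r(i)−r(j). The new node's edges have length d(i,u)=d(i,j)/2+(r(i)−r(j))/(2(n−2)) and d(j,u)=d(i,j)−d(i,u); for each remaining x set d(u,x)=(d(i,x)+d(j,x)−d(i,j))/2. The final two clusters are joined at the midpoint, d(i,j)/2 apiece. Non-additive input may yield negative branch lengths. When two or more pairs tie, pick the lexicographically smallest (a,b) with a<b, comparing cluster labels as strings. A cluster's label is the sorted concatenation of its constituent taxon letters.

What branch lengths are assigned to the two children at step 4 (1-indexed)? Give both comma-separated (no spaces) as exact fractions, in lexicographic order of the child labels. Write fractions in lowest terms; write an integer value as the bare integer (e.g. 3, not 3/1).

1. join U+W (d=6, Q=-200) ⇒ UW; edges |U|=17/6, |W|=19/6
  updated: d(E,UW)=22, d(I,UW)=37/2, d(J,UW)=7, d(N,UW)=41/2, d(P,UW)=15, d(Q,UW)=11
2. join Q+UW (d=11, Q=-154) ⇒ QUW; edges |Q|=38/5, |UW|=17/5
  updated: d(E,QUW)=19, d(I,QUW)=63/4, d(J,QUW)=7, d(N,QUW)=29/4, d(P,QUW)=17
3. join J+P (d=3, Q=-104) ⇒ JP; edges |J|=1/4, |P|=11/4
  updated: d(E,JP)=22, d(I,JP)=10, d(JP,N)=13/2, d(JP,QUW)=21/2
4. join I+JP (d=10, Q=-323/4) ⇒ IJP; edges |I|=57/8, |JP|=23/8
  updated: d(E,IJP)=20, d(IJP,N)=9/4, d(IJP,QUW)=65/8
5. join E+QUW (d=19, Q=-395/8) ⇒ EQUW; edges |E|=453/32, |QUW|=155/32
  updated: d(EQUW,IJP)=73/16, d(EQUW,N)=9/8
6. join EQUW+IJP (d=73/16, Q=-127/16) ⇒ EIJPQUW; edges |EQUW|=55/32, |IJP|=91/32
  updated: d(EIJPQUW,N)=-19/32
7. join EIJPQUW+N (d=-19/32) ⇒ EIJNPQUW; edges |EIJPQUW|=-19/64, |N|=-19/64
final tree: (((E:453/32,(Q:38/5,(U:17/6,W:19/6):17/5):155/32):55/32,(I:57/8,(J:1/4,P:11/4):23/8):91/32):-19/64,N:-19/64)
total length: 1695/32

57/8,23/8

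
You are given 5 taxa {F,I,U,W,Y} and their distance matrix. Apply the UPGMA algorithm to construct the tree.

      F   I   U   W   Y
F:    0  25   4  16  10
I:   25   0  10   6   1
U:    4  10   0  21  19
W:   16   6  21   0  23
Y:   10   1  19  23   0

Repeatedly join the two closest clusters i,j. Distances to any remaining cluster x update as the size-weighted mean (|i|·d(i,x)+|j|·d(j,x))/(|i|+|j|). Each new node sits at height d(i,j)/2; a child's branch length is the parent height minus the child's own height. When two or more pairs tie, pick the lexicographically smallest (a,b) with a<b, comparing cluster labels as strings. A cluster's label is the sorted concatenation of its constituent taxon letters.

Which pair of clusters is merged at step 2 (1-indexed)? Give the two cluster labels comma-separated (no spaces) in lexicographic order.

iteration 1: select I,Y (d=1); attach at lengths (1/2, 1/2); label the merged cluster IY
  updated: d(F,IY)=35/2, d(IY,U)=29/2, d(IY,W)=29/2
iteration 2: select F,U (d=4); attach at lengths (2, 2); label the merged cluster FU
  updated: d(FU,IY)=16, d(FU,W)=37/2
iteration 3: select IY,W (d=29/2); attach at lengths (27/4, 29/4); label the merged cluster IWY
  updated: d(FU,IWY)=101/6
iteration 4: select FU,IWY (d=101/6); attach at lengths (77/12, 7/6); label the merged cluster FIUWY
final tree: ((F:2,U:2):77/12,((I:1/2,Y:1/2):27/4,W:29/4):7/6)
total length: 319/12

F,U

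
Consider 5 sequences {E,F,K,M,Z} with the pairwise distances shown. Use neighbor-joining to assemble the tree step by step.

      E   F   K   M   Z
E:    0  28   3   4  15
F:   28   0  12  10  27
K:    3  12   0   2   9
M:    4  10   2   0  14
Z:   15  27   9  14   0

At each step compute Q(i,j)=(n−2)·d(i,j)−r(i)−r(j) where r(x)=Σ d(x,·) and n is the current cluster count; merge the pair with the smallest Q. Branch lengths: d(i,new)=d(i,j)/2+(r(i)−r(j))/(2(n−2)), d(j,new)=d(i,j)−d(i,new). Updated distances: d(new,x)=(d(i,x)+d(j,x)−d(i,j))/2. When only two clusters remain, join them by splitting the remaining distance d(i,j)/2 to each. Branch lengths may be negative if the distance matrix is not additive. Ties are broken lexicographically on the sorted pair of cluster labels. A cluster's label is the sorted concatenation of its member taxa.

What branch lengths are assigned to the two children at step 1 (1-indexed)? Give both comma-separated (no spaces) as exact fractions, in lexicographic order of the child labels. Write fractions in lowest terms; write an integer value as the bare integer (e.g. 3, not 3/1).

77/6,-17/6

1. join F+M (d=10, Q=-77) ⇒ FM; edges |F|=77/6, |M|=-17/6
  updated: d(E,FM)=11, d(FM,K)=2, d(FM,Z)=31/2
2. join E+Z (d=15, Q=-77/2) ⇒ EZ; edges |E|=39/8, |Z|=81/8
  updated: d(EZ,FM)=23/4, d(EZ,K)=-3/2
3. join EZ+FM (d=23/4, Q=-25/4) ⇒ EFMZ; edges |EZ|=9/8, |FM|=37/8
  updated: d(EFMZ,K)=-21/8
4. join EFMZ+K (d=-21/8) ⇒ EFKMZ; edges |EFMZ|=-21/16, |K|=-21/16
final tree: (((E:39/8,Z:81/8):9/8,(F:77/6,M:-17/6):37/8):-21/16,K:-21/16)
total length: 225/8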